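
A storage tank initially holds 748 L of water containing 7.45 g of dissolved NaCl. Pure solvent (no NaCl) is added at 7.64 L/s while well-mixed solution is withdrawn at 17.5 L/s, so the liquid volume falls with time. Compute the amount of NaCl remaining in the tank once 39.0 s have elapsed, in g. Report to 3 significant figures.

Let m(t) be the amount of NaCl. Volume: V(t) = V₀ + (Q_in − Q_out) t = 748 − 9.8600 t; V(39.0) = 363.46 L.
No NaCl enters, so dm/dt = −Q_out · (m/V).
dm/m = −Q_out dt/(V₀ − 9.8600 t); integrating gives ln(m/m₀) = −(Q_out/(Q_in−Q_out)) ln(V/V₀).
m = m₀ (V₀/V)^(Q_out/(Q_in−Q_out)) = 7.45 × (748/363.46)^(-1.7748) = 2.0694 g.

2.07 g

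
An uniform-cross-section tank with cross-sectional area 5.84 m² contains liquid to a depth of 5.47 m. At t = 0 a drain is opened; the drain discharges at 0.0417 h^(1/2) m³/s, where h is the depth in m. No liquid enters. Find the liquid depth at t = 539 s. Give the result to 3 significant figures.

A dh/dt = −Q_out = −0.0417 √h.
∫ h^(−1/2) dh = −(0.0417/A) ∫ dt, giving 2√h = 2√h₀ − (0.0417/A) t.
√h = √5.47 − 0.0417·539/(2·5.84) = 2.3388 − 1.9243 = 0.41446.
h = 0.41446² = 0.17178 m.

0.172 m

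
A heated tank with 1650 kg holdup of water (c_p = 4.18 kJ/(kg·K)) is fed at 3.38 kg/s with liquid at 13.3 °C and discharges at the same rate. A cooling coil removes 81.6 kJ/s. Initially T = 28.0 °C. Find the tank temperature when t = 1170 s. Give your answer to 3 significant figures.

Energy balance: M c_p dT/dt = ṁ c_p (T_in − T) − 81.6.
Rearrange: dT/dt = (T_ss − T)/τ with τ = M/ṁ = 488.17 s and T_ss = T_in − Q̇/(ṁ c_p) = 7.5244 °C.
Solution: T(t) = T_ss + (T₀ − T_ss) e^(−t/τ).
T(1170) = 7.5244 + (20.476)·e^(−1170/488.17) = 7.5244 + (20.476)·0.091015 = 9.3880 °C.

9.39 °C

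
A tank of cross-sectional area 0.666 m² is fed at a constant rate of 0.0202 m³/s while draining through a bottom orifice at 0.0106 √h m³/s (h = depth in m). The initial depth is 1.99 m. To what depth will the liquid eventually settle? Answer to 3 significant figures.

3.63 m

Level balance: A dh/dt = 0.0202 − 0.0106 √h. Setting dh/dt = 0:
Q_in = 0.0106 √h_ss ⇒ √h_ss = 0.0202/0.0106 = 1.9057.
h_ss = 1.9057² = 3.6315 m. (Since h₀ = 1.99 m < h_ss, the level will rise toward this value.)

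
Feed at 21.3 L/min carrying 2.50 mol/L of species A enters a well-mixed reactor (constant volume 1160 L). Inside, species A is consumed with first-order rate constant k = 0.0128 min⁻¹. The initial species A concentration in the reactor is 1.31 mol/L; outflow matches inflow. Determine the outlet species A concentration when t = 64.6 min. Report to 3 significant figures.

1.45 mol/L

Accumulation = in − out − consumed: V dC/dt = Q C_in − Q C − k V C.
dC/dt = (Q/V) C_in − (Q/V + k) C; effective rate a = Q/V + k = 0.018362 + 0.0128 = 0.031162 min⁻¹.
C_ss = Q C_in/(Q + kV) = 1.4731 mol/L; C(t) = C_ss + (C₀ − C_ss) e^(−a t).
C(64.6) = 1.4731 + (-0.16311)·e^(−0.031162·64.6) = 1.4731 + (-0.16311)·0.13358 = 1.4513 mol/L.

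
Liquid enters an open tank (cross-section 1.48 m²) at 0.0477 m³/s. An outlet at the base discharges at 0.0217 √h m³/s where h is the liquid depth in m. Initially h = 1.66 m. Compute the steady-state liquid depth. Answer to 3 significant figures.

4.83 m

Level balance: A dh/dt = 0.0477 − 0.0217 √h. Setting dh/dt = 0:
Q_in = 0.0217 √h_ss ⇒ √h_ss = 0.0477/0.0217 = 2.1982.
h_ss = 2.1982² = 4.8319 m. (Since h₀ = 1.66 m < h_ss, the level will rise toward this value.)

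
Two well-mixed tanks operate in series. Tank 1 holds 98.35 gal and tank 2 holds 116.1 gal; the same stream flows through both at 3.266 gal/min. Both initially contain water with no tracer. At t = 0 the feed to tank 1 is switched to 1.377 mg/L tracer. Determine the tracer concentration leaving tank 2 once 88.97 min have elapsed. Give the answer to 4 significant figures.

1.037 mg/L

Each tank obeys Vᵢ dCᵢ/dt = Q(Cᵢ₋₁ − Cᵢ), so τᵢ = Vᵢ/Q.
τ₁ = 98.35/3.266 = 30.1133 min; τ₂ = 116.1/3.266 = 35.5481 min.
Solving the cascade with C₁(0)=C₂(0)=0 gives C₂(t) = C_in[1 − (τ₁ e^(−t/τ₁) − τ₂ e^(−t/τ₂))/(τ₁ − τ₂)].
At t = 88.97: e^(−t/τ₁) = 0.0521042, e^(−t/τ₂) = 0.0818548.
C₂ = 1.377·[1 − (30.1133·0.0521042 − 35.5481·0.0818548)/(-5.43478)] = 1.377·0.753302 = 1.03730 mg/L.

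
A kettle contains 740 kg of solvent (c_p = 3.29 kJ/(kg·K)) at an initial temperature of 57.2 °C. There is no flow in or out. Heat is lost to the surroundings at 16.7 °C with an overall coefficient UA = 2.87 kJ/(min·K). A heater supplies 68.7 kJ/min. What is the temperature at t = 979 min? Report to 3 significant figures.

M c_p dT/dt = −UA(T − T_amb) + Q̇.
dT/dt = (T_ss − T)/τ with T_ss = T_amb + Q̇/UA = 16.7 + 68.7/2.87 = 40.637 °C, τ = M c_p/UA = 740·3.29/2.87 = 848.29 min.
Integrating: T(t) = T_ss + (T₀ − T_ss) e^(−t/τ).
T(979) = 40.637 + (16.563)·0.31535 = 45.860 °C.

45.9 °C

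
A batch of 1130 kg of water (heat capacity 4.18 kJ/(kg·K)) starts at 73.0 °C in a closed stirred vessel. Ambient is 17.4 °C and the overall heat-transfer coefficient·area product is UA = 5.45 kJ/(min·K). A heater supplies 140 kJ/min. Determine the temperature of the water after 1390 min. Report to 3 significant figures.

Energy balance: M c_p dT/dt = −UA(T − T_amb) + Q̇.
dT/dt = (T_ss − T)/τ with T_ss = T_amb + Q̇/UA = 17.4 + 140/5.45 = 43.088 °C, τ = M c_p/UA = 1130·4.18/5.45 = 866.68 min.
Integrating: T(t) = T_ss + (T₀ − T_ss) e^(−t/τ).
T(1390) = 43.088 + (29.912)·0.20113 = 49.104 °C.

49.1 °C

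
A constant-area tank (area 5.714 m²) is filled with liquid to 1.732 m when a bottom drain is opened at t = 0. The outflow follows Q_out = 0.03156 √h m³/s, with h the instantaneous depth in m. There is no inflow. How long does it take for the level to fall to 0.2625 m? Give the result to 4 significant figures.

291.0 s

A dh/dt = −Q_out = −0.03156 √h.
This is separable: 2 d(√h)/dt = −0.03156/A, so √h = √h₀ − (0.03156/(2A)) t.
t = 2A(√h₀ − √h)/0.03156 = 2·5.714·(√1.732 − √0.2625)/0.03156
  = 11.4280 × (1.31605 − 0.512348) / 0.03156 = 291.026 s.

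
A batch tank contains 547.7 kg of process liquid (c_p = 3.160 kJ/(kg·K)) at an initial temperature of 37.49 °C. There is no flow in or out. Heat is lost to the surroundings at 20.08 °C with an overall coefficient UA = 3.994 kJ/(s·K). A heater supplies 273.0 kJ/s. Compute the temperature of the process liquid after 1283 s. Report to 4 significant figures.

M c_p dT/dt = −UA(T − T_amb) + Q̇.
dT/dt = (T_ss − T)/τ with T_ss = T_amb + Q̇/UA = 20.08 + 273.0/3.994 = 88.4325 °C, τ = M c_p/UA = 547.7·3.160/3.994 = 433.333 s.
This is linear first-order; T(t) = T_ss + (T₀ − T_ss) e^(−t/τ).
T(1283) = 88.4325 + (-50.9425)·0.0517790 = 85.7948 °C.

85.79 °C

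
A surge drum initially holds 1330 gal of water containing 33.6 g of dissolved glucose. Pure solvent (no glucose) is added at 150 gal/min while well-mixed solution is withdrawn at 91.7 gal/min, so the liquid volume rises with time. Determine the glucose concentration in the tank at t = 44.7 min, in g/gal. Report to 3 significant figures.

0.00155 g/gal

Let m(t) be the amount of glucose. Volume: V(t) = V₀ + (Q_in − Q_out) t = 1330 + 58.300 t; V(44.7) = 3936.0 gal.
Solute balance: dm/dt = 0 − Q_out C = −Q_out m/V(t).
Separate: dm/m = −Q_out dt/V(t) ⇒ ln(m/m₀) = −(Q_out/(Q_in−Q_out)) ln(V/V₀).
m = m₀ (V₀/V)^(Q_out/(Q_in−Q_out)) = 33.6 × (1330/3936.0)^(1.5729) = 6.0979 g.
C = m/V = 6.0979/3936.0 = 0.0015493 g/gal.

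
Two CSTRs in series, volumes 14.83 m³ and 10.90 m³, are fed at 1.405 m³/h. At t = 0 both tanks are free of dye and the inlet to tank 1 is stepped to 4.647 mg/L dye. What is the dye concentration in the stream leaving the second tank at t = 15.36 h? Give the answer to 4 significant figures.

Each tank obeys Vᵢ dCᵢ/dt = Q(Cᵢ₋₁ − Cᵢ), so τᵢ = Vᵢ/Q.
τ₁ = 14.83/1.405 = 10.5552 h; τ₂ = 10.90/1.405 = 7.75801 h.
Tank 1: C₁ = C_in(1 − e^(−t/τ₁)). Tank 2 (τ₁ ≠ τ₂): C₂ = C_in[1 − (τ₁ e^(−t/τ₁) − τ₂ e^(−t/τ₂))/(τ₁ − τ₂)].
At t = 15.36: e^(−t/τ₁) = 0.233351, e^(−t/τ₂) = 0.138084.
C₂ = 4.647·[1 − (10.5552·0.233351 − 7.75801·0.138084)/(2.79715)] = 4.647·0.502424 = 2.33477 mg/L.

2.335 mg/L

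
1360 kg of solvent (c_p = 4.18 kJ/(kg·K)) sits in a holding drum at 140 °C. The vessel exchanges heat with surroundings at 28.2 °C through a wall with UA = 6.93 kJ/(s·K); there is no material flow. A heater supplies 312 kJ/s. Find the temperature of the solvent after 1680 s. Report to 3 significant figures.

M c_p dT/dt = −UA(T − T_amb) + Q̇.
dT/dt = (T_ss − T)/τ with T_ss = T_amb + Q̇/UA = 28.2 + 312/6.93 = 73.222 °C, τ = M c_p/UA = 1360·4.18/6.93 = 820.32 s.
T approaches T_ss exponentially: T(t) = T_ss + (T₀ − T_ss) e^(−t/τ).
T(1680) = 73.222 + (66.778)·0.12899 = 81.836 °C.

81.8 °C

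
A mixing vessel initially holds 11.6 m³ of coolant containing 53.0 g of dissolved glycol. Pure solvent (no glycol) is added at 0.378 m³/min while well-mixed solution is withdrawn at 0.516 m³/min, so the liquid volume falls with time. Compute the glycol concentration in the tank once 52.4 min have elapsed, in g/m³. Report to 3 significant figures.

0.315 g/m³

Total volume: dV/dt = Q_in − Q_out = -0.13800 m³/min, so V(t) = 11.6 − 0.13800 t and V(52.4) = 4.3688 m³.
No glycol enters, so dm/dt = −Q_out · (m/V).
dm/m = −Q_out dt/(V₀ − 0.13800 t); integrating gives ln(m/m₀) = −(Q_out/(Q_in−Q_out)) ln(V/V₀).
m = m₀ (V₀/V)^(Q_out/(Q_in−Q_out)) = 53.0 × (11.6/4.3688)^(-3.7391) = 1.3757 g.
C = m/V = 1.3757/4.3688 = 0.31489 g/m³.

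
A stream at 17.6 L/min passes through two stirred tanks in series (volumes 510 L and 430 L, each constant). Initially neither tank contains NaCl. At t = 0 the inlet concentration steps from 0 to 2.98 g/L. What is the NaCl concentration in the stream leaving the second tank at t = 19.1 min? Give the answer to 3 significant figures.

Each tank obeys Vᵢ dCᵢ/dt = Q(Cᵢ₋₁ − Cᵢ), so τᵢ = Vᵢ/Q.
τ₁ = 510/17.6 = 28.977 min; τ₂ = 430/17.6 = 24.432 min.
Solving the cascade with C₁(0)=C₂(0)=0 gives C₂(t) = C_in[1 − (τ₁ e^(−t/τ₁) − τ₂ e^(−t/τ₂))/(τ₁ − τ₂)].
At t = 19.1: e^(−t/τ₁) = 0.51730, e^(−t/τ₂) = 0.45760.
C₂ = 2.98·[1 − (28.977·0.51730 − 24.432·0.45760)/(4.5455)] = 2.98·0.16181 = 0.48219 g/L.

0.482 g/L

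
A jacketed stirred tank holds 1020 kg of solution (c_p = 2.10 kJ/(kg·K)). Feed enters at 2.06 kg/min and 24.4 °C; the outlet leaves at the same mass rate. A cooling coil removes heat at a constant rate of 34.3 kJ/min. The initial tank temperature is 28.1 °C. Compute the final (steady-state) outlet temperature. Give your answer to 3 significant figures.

16.5 °C

First-law balance (no shaft work): M c_p dT/dt = ṁ c_p (T_in − T) − 34.3.
At steady state dT/dt = 0 ⇒ T_ss = T_in − Q̇/(ṁ c_p) = 24.4 − 34.3/(2.06·2.10) = 16.471 °C.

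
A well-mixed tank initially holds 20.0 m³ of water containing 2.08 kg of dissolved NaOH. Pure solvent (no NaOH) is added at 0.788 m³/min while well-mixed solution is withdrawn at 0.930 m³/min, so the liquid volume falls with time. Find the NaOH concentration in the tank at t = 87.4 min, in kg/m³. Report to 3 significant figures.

Let m(t) be the amount of NaOH. Volume: V(t) = V₀ + (Q_in − Q_out) t = 20.0 − 0.14200 t; V(87.4) = 7.5892 m³.
Species balance (pure solvent in): dm/dt = −Q_out · m/V(t).
dm/m = −Q_out dt/(V₀ − 0.14200 t); integrating gives ln(m/m₀) = −(Q_out/(Q_in−Q_out)) ln(V/V₀).
m = m₀ (V₀/V)^(Q_out/(Q_in−Q_out)) = 2.08 × (20.0/7.5892)^(-6.5493) = 0.0036467 kg.
C = m/V = 0.0036467/7.5892 = 0.00048051 kg/m³.

0.000481 kg/m³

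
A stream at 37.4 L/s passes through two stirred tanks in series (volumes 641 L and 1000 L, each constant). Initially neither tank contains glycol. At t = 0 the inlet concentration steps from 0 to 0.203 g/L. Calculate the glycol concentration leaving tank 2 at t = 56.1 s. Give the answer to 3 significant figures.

0.147 g/L

Each tank obeys Vᵢ dCᵢ/dt = Q(Cᵢ₋₁ − Cᵢ), so τᵢ = Vᵢ/Q.
τ₁ = 641/37.4 = 17.139 s; τ₂ = 1000/37.4 = 26.738 s.
Solving the cascade with C₁(0)=C₂(0)=0 gives C₂(t) = C_in[1 − (τ₁ e^(−t/τ₁) − τ₂ e^(−t/τ₂))/(τ₁ − τ₂)].
At t = 56.1: e^(−t/τ₁) = 0.037884, e^(−t/τ₂) = 0.12268.
C₂ = 0.203·[1 − (17.139·0.037884 − 26.738·0.12268)/(-9.5989)] = 0.203·0.72590 = 0.14736 g/L.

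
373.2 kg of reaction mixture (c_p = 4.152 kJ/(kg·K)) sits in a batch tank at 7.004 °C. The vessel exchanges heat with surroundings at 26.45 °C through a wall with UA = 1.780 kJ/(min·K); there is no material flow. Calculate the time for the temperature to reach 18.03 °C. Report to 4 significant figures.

First-law balance (no shaft work): M c_p dT/dt = −UA(T − T_amb).
τ = M c_p/UA = 870.520 min; T_ss = T_amb = 26.4500 °C.
T(t) = T_ss + (T₀ − T_ss)e^(−t/τ); set T = 18.03:
t = −τ ln[(T − T_ss)/(T₀ − T_ss)] = −870.520 · ln(0.432994) = 728.653 min.

728.7 min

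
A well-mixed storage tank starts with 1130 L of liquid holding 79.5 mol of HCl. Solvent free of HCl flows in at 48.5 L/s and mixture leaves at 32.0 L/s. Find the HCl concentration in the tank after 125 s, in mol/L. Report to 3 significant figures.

0.00332 mol/L

Total volume: dV/dt = Q_in − Q_out = 16.500 L/s, so V(t) = 1130 + 16.500 t and V(125) = 3192.5 L.
No HCl enters, so dm/dt = −Q_out · (m/V).
Separate: dm/m = −Q_out dt/V(t) ⇒ ln(m/m₀) = −(Q_out/(Q_in−Q_out)) ln(V/V₀).
m = m₀ (V₀/V)^(Q_out/(Q_in−Q_out)) = 79.5 × (1130/3192.5)^(1.9394) = 10.607 mol.
C = m/V = 10.607/3192.5 = 0.0033225 mol/L.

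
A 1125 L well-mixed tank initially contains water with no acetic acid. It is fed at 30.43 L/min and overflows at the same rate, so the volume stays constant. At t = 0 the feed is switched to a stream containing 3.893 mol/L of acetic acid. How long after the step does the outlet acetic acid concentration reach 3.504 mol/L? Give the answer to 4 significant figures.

85.16 min

Species balance: V dC/dt = Q(C_in − C) ⇒ τ = V/Q = 36.9701 min.
C(t) = C_in + (C₀ − C_in) e^(−t/τ). Set C = 3.504 and solve for t:
e^(−t/τ) = (C − C_in)/(C₀ − C_in) = (3.504 − 3.893)/(0 − 3.893) = 0.0999229
t = −τ ln(…) = 36.9701 × 2.30336 = 85.1553 min.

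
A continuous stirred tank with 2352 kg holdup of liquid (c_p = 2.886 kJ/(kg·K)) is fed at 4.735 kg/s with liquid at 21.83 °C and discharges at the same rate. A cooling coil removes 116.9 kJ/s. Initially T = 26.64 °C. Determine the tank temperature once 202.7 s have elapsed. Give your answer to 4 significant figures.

First-law balance (no shaft work): M c_p dT/dt = ṁ c_p (T_in − T) − 116.9.
Rearrange: dT/dt = (T_ss − T)/τ with τ = M/ṁ = 496.727 s and T_ss = T_in − Q̇/(ṁ c_p) = 13.2754 °C.
This is linear first-order; T(t) = T_ss + (T₀ − T_ss) e^(−t/τ).
T(202.7) = 13.2754 + (13.3646)·e^(−202.7/496.727) = 13.2754 + (13.3646)·0.664931 = 22.1620 °C.

22.16 °C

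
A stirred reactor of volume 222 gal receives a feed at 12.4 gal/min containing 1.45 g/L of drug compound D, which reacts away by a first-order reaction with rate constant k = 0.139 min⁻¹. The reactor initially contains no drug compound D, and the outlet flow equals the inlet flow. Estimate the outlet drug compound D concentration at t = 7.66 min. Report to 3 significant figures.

Species balance: V dC/dt = Q C_in − Q C − k V C.
dC/dt = (Q/V) C_in − (Q/V + k) C; effective rate a = Q/V + k = 0.055856 + 0.139 = 0.19486 min⁻¹.
C_ss = Q C_in/(Q + kV) = 0.41565 g/L; C(t) = C_ss + (C₀ − C_ss) e^(−a t).
C(7.66) = 0.41565 + (-0.41565)·e^(−0.19486·7.66) = 0.41565 + (-0.41565)·0.22479 = 0.32221 g/L.

0.322 g/L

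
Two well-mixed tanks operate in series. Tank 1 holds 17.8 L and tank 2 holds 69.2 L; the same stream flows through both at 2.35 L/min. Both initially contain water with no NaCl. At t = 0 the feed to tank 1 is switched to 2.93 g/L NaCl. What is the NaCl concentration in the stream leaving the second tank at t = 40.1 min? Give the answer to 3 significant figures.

Each tank obeys Vᵢ dCᵢ/dt = Q(Cᵢ₋₁ − Cᵢ), so τᵢ = Vᵢ/Q.
τ₁ = 17.8/2.35 = 7.5745 min; τ₂ = 69.2/2.35 = 29.447 min.
Solving the cascade with C₁(0)=C₂(0)=0 gives C₂(t) = C_in[1 − (τ₁ e^(−t/τ₁) − τ₂ e^(−t/τ₂))/(τ₁ − τ₂)].
At t = 40.1: e^(−t/τ₁) = 0.0050211, e^(−t/τ₂) = 0.25620.
C₂ = 2.93·[1 − (7.5745·0.0050211 − 29.447·0.25620)/(-21.872)] = 2.93·0.65681 = 1.9245 g/L.

1.92 g/L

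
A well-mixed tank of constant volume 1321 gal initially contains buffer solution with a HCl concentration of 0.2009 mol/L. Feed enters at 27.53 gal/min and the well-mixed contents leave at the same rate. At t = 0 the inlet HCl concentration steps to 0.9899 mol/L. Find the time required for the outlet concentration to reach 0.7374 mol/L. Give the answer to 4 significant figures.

Mass balance on the solute (V constant): V dC/dt = Q(C_in − C), so τ = V/Q = 47.9840 min.
C(t) = C_in + (C₀ − C_in) e^(−t/τ). Set C = 0.7374 and solve for t:
e^(−t/τ) = (C − C_in)/(C₀ − C_in) = (0.7374 − 0.9899)/(0.2009 − 0.9899) = 0.320025
t = −τ ln(…) = 47.9840 × 1.13936 = 54.6708 min.

54.67 min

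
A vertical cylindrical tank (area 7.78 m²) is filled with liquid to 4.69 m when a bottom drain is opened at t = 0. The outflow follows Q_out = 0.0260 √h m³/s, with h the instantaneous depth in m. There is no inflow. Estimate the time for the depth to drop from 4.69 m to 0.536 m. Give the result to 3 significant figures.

858 s

With no inflow, A dh/dt = −0.0260 √h.
∫ h^(−1/2) dh = −(0.0260/A) ∫ dt, giving 2√h = 2√h₀ − (0.0260/A) t.
t = 2A(√h₀ − √h)/0.0260 = 2·7.78·(√4.69 − √0.536)/0.0260
  = 15.560 × (2.1656 − 0.73212) / 0.0260 = 857.91 s.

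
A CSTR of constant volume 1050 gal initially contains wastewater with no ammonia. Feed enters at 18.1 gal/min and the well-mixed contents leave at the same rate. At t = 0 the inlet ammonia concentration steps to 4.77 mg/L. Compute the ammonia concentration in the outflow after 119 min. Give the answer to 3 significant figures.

Unsteady species balance (constant V, well mixed): V dC/dt = Q(C_in − C).
Rewrite as dC/dt + C/τ = C_in/τ, τ = V/Q = 58.011 min.
C approaches C_in exponentially: C(t) = C_in + (C₀ − C_in) e^(−t/τ).
C(119) = 4.77 + (0 − 4.77)·e^(−119/58.011) = 4.77 + (-4.7700)·0.12856 = 4.1568 mg/L.

4.16 mg/L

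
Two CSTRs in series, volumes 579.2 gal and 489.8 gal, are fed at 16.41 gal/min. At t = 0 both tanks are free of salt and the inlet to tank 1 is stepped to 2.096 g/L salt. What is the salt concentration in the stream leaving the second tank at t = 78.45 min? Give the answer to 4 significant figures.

1.454 g/L

Each tank obeys Vᵢ dCᵢ/dt = Q(Cᵢ₋₁ − Cᵢ), so τᵢ = Vᵢ/Q.
τ₁ = 579.2/16.41 = 35.2956 min; τ₂ = 489.8/16.41 = 29.8477 min.
Solving the cascade with C₁(0)=C₂(0)=0 gives C₂(t) = C_in[1 − (τ₁ e^(−t/τ₁) − τ₂ e^(−t/τ₂))/(τ₁ − τ₂)].
At t = 78.45: e^(−t/τ₁) = 0.108321, e^(−t/τ₂) = 0.0721977.
C₂ = 2.096·[1 − (35.2956·0.108321 − 29.8477·0.0721977)/(5.44790)] = 2.096·0.693771 = 1.45414 g/L.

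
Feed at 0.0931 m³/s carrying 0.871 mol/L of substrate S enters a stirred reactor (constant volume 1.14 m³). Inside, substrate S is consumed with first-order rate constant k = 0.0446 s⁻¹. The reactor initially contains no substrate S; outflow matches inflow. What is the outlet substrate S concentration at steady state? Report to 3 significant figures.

0.563 mol/L

Species balance: V dC/dt = Q C_in − Q C − k V C.
Steady state (dC/dt = 0): C_ss = Q C_in/(Q + kV) = C_in/(1 + kV/Q).
C_ss = 0.0931·0.871/(0.0931 + 0.0446·1.14) = 0.081090/0.14394 = 0.56334 mol/L.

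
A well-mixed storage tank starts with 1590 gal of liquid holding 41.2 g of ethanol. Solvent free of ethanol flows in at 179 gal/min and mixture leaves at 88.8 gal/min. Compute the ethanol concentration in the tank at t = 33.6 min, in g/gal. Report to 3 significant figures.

0.00312 g/gal

Total volume: dV/dt = Q_in − Q_out = 90.200 gal/min, so V(t) = 1590 + 90.200 t and V(33.6) = 4620.7 gal.
Species balance (pure solvent in): dm/dt = −Q_out · m/V(t).
Separate: dm/m = −Q_out dt/V(t) ⇒ ln(m/m₀) = −(Q_out/(Q_in−Q_out)) ln(V/V₀).
m = m₀ (V₀/V)^(Q_out/(Q_in−Q_out)) = 41.2 × (1590/4620.7)^(0.98448) = 14.414 g.
C = m/V = 14.414/4620.7 = 0.0031194 g/gal.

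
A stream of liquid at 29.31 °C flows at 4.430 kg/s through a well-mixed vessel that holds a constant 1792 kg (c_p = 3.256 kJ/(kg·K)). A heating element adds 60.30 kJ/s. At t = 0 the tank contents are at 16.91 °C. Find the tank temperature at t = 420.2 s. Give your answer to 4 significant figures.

Energy balance: M c_p dT/dt = ṁ c_p (T_in − T) + 60.30.
Rearrange: dT/dt = (T_ss − T)/τ with τ = M/ṁ = 404.515 s and T_ss = T_in + Q̇/(ṁ c_p) = 33.4905 °C.
Integrating: T(t) = T_ss + (T₀ − T_ss) e^(−t/τ).
T(420.2) = 33.4905 + (-16.5805)·e^(−420.2/404.515) = 33.4905 + (-16.5805)·0.353888 = 27.6229 °C.

27.62 °C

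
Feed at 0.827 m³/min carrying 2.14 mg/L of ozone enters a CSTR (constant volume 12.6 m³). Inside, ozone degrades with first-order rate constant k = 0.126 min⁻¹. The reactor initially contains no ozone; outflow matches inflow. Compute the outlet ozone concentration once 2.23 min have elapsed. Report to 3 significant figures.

Species balance: V dC/dt = Q C_in − Q C − k V C.
This is linear with rate a = Q/V + k = 0.19163 min⁻¹.
C_ss = Q C_in/(Q + kV) = 0.73295 mg/L; C(t) = C_ss + (C₀ − C_ss) e^(−a t).
C(2.23) = 0.73295 + (-0.73295)·e^(−0.19163·2.23) = 0.73295 + (-0.73295)·0.65224 = 0.25489 mg/L.

0.255 mg/L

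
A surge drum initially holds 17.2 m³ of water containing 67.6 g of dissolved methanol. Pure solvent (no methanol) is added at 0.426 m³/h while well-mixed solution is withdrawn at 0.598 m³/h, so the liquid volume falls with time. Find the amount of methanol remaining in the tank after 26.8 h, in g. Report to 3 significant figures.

Total volume: dV/dt = Q_in − Q_out = -0.17200 m³/h, so V(t) = 17.2 − 0.17200 t and V(26.8) = 12.590 m³.
Species balance (pure solvent in): dm/dt = −Q_out · m/V(t).
Separate: dm/m = −Q_out dt/V(t) ⇒ ln(m/m₀) = −(Q_out/(Q_in−Q_out)) ln(V/V₀).
m = m₀ (V₀/V)^(Q_out/(Q_in−Q_out)) = 67.6 × (17.2/12.590)^(-3.4767) = 22.850 g.

22.9 g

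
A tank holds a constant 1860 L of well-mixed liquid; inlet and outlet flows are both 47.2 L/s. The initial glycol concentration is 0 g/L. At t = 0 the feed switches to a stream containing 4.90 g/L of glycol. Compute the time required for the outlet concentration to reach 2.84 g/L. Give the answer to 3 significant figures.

Unsteady species balance (constant V, well mixed): V dC/dt = Q(C_in − C), so τ = V/Q = 39.407 s.
C(t) = C_in + (C₀ − C_in) e^(−t/τ). Set C = 2.84 and solve for t:
e^(−t/τ) = (C − C_in)/(C₀ − C_in) = (2.84 − 4.90)/(0 − 4.90) = 0.42041
t = −τ ln(…) = 39.407 × 0.86653 = 34.147 s.

34.1 s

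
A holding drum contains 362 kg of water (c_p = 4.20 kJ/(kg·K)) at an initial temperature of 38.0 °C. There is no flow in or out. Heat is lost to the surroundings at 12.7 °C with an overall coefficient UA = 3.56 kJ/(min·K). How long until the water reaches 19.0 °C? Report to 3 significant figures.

594 min

Heat balance on the well-mixed liquid: M c_p dT/dt = −UA(T − T_amb).
τ = M c_p/UA = 427.08 min; T_ss = T_amb = 12.700 °C.
T(t) = T_ss + (T₀ − T_ss)e^(−t/τ); set T = 19.0:
t = −τ ln[(T − T_ss)/(T₀ − T_ss)] = −427.08 · ln(0.24901) = 593.75 min.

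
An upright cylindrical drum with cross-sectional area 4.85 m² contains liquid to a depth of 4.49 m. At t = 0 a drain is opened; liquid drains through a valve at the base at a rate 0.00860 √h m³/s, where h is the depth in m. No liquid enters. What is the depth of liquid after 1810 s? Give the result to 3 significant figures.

0.264 m

A dh/dt = −Q_out = −0.00860 √h.
Separate and integrate: 2(√h − √h₀) = −(0.00860/A) t.
√h = √4.49 − 0.00860·1810/(2·4.85) = 2.1190 − 1.6047 = 0.51422.
h = 0.51422² = 0.26442 m.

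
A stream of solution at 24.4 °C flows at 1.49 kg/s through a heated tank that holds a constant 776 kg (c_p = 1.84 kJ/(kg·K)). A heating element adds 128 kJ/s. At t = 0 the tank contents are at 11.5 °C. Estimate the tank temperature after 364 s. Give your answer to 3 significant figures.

41.5 °C

M c_p dT/dt = ṁ c_p (T_in − T) + Q̇.
Rearrange: dT/dt = (T_ss − T)/τ with τ = M/ṁ = 520.81 s and T_ss = T_in + Q̇/(ṁ c_p) = 71.088 °C.
This is linear first-order; T(t) = T_ss + (T₀ − T_ss) e^(−t/τ).
T(364) = 71.088 + (-59.588)·e^(−364/520.81) = 71.088 + (-59.588)·0.49712 = 41.465 °C.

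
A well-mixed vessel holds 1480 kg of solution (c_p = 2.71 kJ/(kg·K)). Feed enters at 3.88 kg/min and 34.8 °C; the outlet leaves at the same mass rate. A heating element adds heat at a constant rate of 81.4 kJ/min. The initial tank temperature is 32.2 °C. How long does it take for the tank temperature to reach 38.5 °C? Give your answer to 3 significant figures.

358 min

M c_p dT/dt = ṁ c_p (T_in − T) + Q̇.
τ = M/ṁ = 381.44 min; T_ss = T_in + Q̇/(ṁ c_p) = 42.541 °C.
T(t) = T_ss + (T₀ − T_ss) e^(−t/τ). Set T = 38.5:
e^(−t/τ) = (38.5 − 42.541)/(32.2 − 42.541) = 0.39080
t = −381.44 · ln(0.39080) = 358.39 min.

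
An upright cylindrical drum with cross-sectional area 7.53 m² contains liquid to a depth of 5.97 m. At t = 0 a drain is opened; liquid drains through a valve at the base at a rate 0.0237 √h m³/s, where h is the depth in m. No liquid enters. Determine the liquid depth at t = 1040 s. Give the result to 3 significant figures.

0.651 m

Accumulation of liquid (constant cross-section A): A dh/dt = −0.0237 √h.
∫ h^(−1/2) dh = −(0.0237/A) ∫ dt, giving 2√h = 2√h₀ − (0.0237/A) t.
√h = √5.97 − 0.0237·1040/(2·7.53) = 2.4434 − 1.6367 = 0.80670.
h = 0.80670² = 0.65077 m.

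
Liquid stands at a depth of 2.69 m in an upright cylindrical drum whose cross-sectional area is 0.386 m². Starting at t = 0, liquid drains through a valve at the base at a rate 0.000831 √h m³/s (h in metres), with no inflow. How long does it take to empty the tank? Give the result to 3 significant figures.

1520 s

A dh/dt = −Q_out = −0.000831 √h.
This is separable: 2 d(√h)/dt = −0.000831/A, so √h = √h₀ − (0.000831/(2A)) t.
Set h = 0: 2√h₀ = (0.000831/A) t_empty ⇒ t_empty = 2A√h₀/0.000831.
t_empty = 2·0.386·√2.69/0.000831 = 0.77200·1.6401/0.000831 = 1523.7 s.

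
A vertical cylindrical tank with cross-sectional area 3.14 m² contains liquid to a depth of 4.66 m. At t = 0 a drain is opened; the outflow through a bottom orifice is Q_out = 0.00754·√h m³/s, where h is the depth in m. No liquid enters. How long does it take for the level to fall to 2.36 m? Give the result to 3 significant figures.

518 s

A dh/dt = −Q_out = −0.00754 √h.
Separate and integrate: 2(√h − √h₀) = −(0.00754/A) t.
t = 2A(√h₀ − √h)/0.00754 = 2·3.14·(√4.66 − √2.36)/0.00754
  = 6.2800 × (2.1587 − 1.5362) / 0.00754 = 518.45 s.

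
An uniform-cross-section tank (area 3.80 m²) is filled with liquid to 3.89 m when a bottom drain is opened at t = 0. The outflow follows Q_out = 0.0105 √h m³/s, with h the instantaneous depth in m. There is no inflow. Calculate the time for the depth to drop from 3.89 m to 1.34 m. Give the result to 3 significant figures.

A dh/dt = −Q_out = −0.0105 √h.
This is separable: 2 d(√h)/dt = −0.0105/A, so √h = √h₀ − (0.0105/(2A)) t.
t = 2A(√h₀ − √h)/0.0105 = 2·3.80·(√3.89 − √1.34)/0.0105
  = 7.6000 × (1.9723 − 1.1576) / 0.0105 = 589.71 s.

590 s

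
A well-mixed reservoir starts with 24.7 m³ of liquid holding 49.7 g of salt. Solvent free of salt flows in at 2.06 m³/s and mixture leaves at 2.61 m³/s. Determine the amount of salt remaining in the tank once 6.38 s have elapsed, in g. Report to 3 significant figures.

24.0 g

Total volume: dV/dt = Q_in − Q_out = -0.55000 m³/s, so V(t) = 24.7 − 0.55000 t and V(6.38) = 21.191 m³.
No salt enters, so dm/dt = −Q_out · (m/V).
Separate: dm/m = −Q_out dt/V(t) ⇒ ln(m/m₀) = −(Q_out/(Q_in−Q_out)) ln(V/V₀).
m = m₀ (V₀/V)^(Q_out/(Q_in−Q_out)) = 49.7 × (24.7/21.191)^(-4.7455) = 24.020 g.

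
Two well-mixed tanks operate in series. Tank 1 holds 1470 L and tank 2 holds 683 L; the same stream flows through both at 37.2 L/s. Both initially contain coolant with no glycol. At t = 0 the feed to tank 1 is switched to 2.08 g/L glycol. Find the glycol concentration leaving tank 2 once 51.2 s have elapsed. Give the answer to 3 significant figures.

1.13 g/L

Each tank obeys Vᵢ dCᵢ/dt = Q(Cᵢ₋₁ − Cᵢ), so τᵢ = Vᵢ/Q.
τ₁ = 1470/37.2 = 39.516 s; τ₂ = 683/37.2 = 18.360 s.
Tank 1: C₁ = C_in(1 − e^(−t/τ₁)). Tank 2 (τ₁ ≠ τ₂): C₂ = C_in[1 − (τ₁ e^(−t/τ₁) − τ₂ e^(−t/τ₂))/(τ₁ − τ₂)].
At t = 51.2: e^(−t/τ₁) = 0.27371, e^(−t/τ₂) = 0.061505.
C₂ = 2.08·[1 − (39.516·0.27371 − 18.360·0.061505)/(21.156)] = 2.08·0.54212 = 1.1276 g/L.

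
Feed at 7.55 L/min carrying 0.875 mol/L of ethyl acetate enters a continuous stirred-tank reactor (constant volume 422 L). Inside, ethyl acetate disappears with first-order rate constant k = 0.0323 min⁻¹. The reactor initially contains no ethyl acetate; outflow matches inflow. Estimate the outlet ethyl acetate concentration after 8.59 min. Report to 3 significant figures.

0.109 mol/L

V dC/dt = Q(C_in − C) − k V C.
dC/dt = (Q/V) C_in − (Q/V + k) C; effective rate a = Q/V + k = 0.017891 + 0.0323 = 0.050191 min⁻¹.
C_ss = Q C_in/(Q + kV) = 0.31190 mol/L; C(t) = C_ss + (C₀ − C_ss) e^(−a t).
C(8.59) = 0.31190 + (-0.31190)·e^(−0.050191·8.59) = 0.31190 + (-0.31190)·0.64977 = 0.10924 mol/L.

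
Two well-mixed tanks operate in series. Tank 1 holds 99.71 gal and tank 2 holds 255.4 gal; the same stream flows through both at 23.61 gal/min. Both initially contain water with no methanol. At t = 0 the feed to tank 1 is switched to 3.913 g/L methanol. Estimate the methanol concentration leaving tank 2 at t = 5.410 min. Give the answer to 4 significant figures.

Time constants: τᵢ = Vᵢ/Q for each well-mixed tank.
τ₁ = 99.71/23.61 = 4.22321 min; τ₂ = 255.4/23.61 = 10.8175 min.
Tank 1: C₁ = C_in(1 − e^(−t/τ₁)). Tank 2 (τ₁ ≠ τ₂): C₂ = C_in[1 − (τ₁ e^(−t/τ₁) − τ₂ e^(−t/τ₂))/(τ₁ − τ₂)].
At t = 5.410: e^(−t/τ₁) = 0.277755, e^(−t/τ₂) = 0.606459.
C₂ = 3.913·[1 − (4.22321·0.277755 − 10.8175·0.606459)/(-6.59424)] = 3.913·0.183026 = 0.716180 g/L.

0.7162 g/L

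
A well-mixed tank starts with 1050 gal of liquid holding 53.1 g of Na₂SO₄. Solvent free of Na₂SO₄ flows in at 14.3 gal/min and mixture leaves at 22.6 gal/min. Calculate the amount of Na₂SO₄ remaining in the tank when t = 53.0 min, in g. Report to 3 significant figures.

Let m(t) be the amount of Na₂SO₄. Volume: V(t) = V₀ + (Q_in − Q_out) t = 1050 − 8.3000 t; V(53.0) = 610.10 gal.
No Na₂SO₄ enters, so dm/dt = −Q_out · (m/V).
dm/m = −Q_out dt/(V₀ − 8.3000 t); integrating gives ln(m/m₀) = −(Q_out/(Q_in−Q_out)) ln(V/V₀).
m = m₀ (V₀/V)^(Q_out/(Q_in−Q_out)) = 53.1 × (1050/610.10)^(-2.7229) = 12.108 g.

12.1 g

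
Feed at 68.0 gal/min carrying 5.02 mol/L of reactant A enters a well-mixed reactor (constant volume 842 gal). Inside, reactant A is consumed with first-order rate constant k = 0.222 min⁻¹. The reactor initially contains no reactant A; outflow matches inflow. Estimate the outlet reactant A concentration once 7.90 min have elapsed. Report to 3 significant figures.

1.22 mol/L

Accumulation = in − out − consumed: V dC/dt = Q C_in − Q C − k V C.
dC/dt = (Q/V) C_in − (Q/V + k) C; effective rate a = Q/V + k = 0.080760 + 0.222 = 0.30276 min⁻¹.
C_ss = Q C_in/(Q + kV) = 1.3391 mol/L; C(t) = C_ss + (C₀ − C_ss) e^(−a t).
C(7.90) = 1.3391 + (-1.3391)·e^(−0.30276·7.90) = 1.3391 + (-1.3391)·0.091464 = 1.2166 mol/L.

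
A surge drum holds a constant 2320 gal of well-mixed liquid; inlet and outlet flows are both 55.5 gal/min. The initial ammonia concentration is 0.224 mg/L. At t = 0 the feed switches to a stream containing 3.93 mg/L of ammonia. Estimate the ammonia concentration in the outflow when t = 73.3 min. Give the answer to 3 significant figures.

3.29 mg/L

Species balance on the tank: V dC/dt = Q(C_in − C).
Time constant τ = V/Q = 2320/55.5 = 41.802 min.
Integrating: C(t) = C_in + (C₀ − C_in) e^(−t/τ).
C(73.3) = 3.93 + (0.224 − 3.93)·e^(−73.3/41.802) = 3.93 + (-3.7060)·0.17316 = 3.2883 mg/L.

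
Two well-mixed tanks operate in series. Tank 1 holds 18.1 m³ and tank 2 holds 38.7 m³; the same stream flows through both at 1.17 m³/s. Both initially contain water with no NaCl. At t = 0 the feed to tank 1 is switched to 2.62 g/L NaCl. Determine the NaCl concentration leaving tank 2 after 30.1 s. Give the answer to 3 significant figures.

0.968 g/L

Time constants: τᵢ = Vᵢ/Q for each well-mixed tank.
τ₁ = 18.1/1.17 = 15.470 s; τ₂ = 38.7/1.17 = 33.077 s.
Tank 1: C₁ = C_in(1 − e^(−t/τ₁)). Tank 2 (τ₁ ≠ τ₂): C₂ = C_in[1 − (τ₁ e^(−t/τ₁) − τ₂ e^(−t/τ₂))/(τ₁ − τ₂)].
At t = 30.1: e^(−t/τ₁) = 0.14289, e^(−t/τ₂) = 0.40252.
C₂ = 2.62·[1 − (15.470·0.14289 − 33.077·0.40252)/(-17.607)] = 2.62·0.36935 = 0.96770 g/L.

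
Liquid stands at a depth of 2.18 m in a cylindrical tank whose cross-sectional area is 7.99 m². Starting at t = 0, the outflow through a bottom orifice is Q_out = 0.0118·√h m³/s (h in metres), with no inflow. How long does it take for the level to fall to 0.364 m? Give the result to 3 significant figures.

With no inflow, A dh/dt = −0.0118 √h.
This is separable: 2 d(√h)/dt = −0.0118/A, so √h = √h₀ − (0.0118/(2A)) t.
t = 2A(√h₀ − √h)/0.0118 = 2·7.99·(√2.18 − √0.364)/0.0118
  = 15.980 × (1.4765 − 0.60332) / 0.0118 = 1182.5 s.

1180 s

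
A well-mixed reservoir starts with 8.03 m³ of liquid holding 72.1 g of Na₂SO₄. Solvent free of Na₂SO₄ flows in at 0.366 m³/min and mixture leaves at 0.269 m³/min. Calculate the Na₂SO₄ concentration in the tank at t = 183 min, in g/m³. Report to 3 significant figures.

Total volume: dV/dt = Q_in − Q_out = 0.097000 m³/min, so V(t) = 8.03 + 0.097000 t and V(183) = 25.781 m³.
Solute balance: dm/dt = 0 − Q_out C = −Q_out m/V(t).
dm/m = −Q_out dt/(V₀ + 0.097000 t); integrating gives ln(m/m₀) = −(Q_out/(Q_in−Q_out)) ln(V/V₀).
m = m₀ (V₀/V)^(Q_out/(Q_in−Q_out)) = 72.1 × (8.03/25.781)^(2.7732) = 2.8384 g.
C = m/V = 2.8384/25.781 = 0.11010 g/m³.

0.110 g/m³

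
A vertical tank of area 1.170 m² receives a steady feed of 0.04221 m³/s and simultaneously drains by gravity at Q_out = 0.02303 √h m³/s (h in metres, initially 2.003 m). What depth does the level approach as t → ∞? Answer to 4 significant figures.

Accumulation of liquid (constant cross-section A): A dh/dt = Q_in − 0.02303 √h. At steady state dh/dt = 0:
Q_in = 0.02303 √h_ss ⇒ √h_ss = 0.04221/0.02303 = 1.83283.
h_ss = 1.83283² = 3.35925 m. (Since h₀ = 2.003 m < h_ss, the level will rise toward this value.)

3.359 m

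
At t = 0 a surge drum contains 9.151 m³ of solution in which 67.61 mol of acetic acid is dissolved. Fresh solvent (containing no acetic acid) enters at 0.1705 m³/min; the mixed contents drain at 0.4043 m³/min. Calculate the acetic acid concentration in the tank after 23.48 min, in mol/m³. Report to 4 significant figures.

3.788 mol/m³

Total volume: dV/dt = Q_in − Q_out = -0.233800 m³/min, so V(t) = 9.151 − 0.233800 t and V(23.48) = 3.66138 m³.
No acetic acid enters, so dm/dt = −Q_out · (m/V).
Separate: dm/m = −Q_out dt/V(t) ⇒ ln(m/m₀) = −(Q_out/(Q_in−Q_out)) ln(V/V₀).
m = m₀ (V₀/V)^(Q_out/(Q_in−Q_out)) = 67.61 × (9.151/3.66138)^(-1.72926) = 13.8698 mol.
C = m/V = 13.8698/3.66138 = 3.78815 mol/m³.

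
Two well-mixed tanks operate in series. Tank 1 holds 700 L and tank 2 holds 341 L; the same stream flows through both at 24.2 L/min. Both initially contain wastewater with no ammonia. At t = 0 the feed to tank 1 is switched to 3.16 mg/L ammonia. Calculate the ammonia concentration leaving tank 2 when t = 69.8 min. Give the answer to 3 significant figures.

2.63 mg/L

Species balance on tank i: dCᵢ/dt = (Cᵢ₋₁ − Cᵢ)/τᵢ with τᵢ = Vᵢ/Q.
τ₁ = 700/24.2 = 28.926 min; τ₂ = 341/24.2 = 14.091 min.
Tank 1: C₁ = C_in(1 − e^(−t/τ₁)). Tank 2 (τ₁ ≠ τ₂): C₂ = C_in[1 − (τ₁ e^(−t/τ₁) − τ₂ e^(−t/τ₂))/(τ₁ − τ₂)].
At t = 69.8: e^(−t/τ₁) = 0.089539, e^(−t/τ₂) = 0.0070583.
C₂ = 3.16·[1 − (28.926·0.089539 − 14.091·0.0070583)/(14.835)] = 3.16·0.83212 = 2.6295 mg/L.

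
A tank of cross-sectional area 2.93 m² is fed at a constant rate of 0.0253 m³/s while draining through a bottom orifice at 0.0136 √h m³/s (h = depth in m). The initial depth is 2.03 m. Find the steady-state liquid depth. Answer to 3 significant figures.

Level balance: A dh/dt = 0.0253 − 0.0136 √h. Setting dh/dt = 0:
Q_in = 0.0136 √h_ss ⇒ √h_ss = 0.0253/0.0136 = 1.8603.
h_ss = 1.8603² = 3.4607 m. (Since h₀ = 2.03 m < h_ss, the level will rise toward this value.)

3.46 m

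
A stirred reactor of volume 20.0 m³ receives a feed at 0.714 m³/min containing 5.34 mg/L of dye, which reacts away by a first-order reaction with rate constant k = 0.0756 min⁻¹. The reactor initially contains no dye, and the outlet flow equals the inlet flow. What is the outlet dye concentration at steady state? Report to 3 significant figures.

1.71 mg/L

Accumulation = in − out − consumed: V dC/dt = Q C_in − Q C − k V C.
Steady state (dC/dt = 0): C_ss = Q C_in/(Q + kV) = C_in/(1 + kV/Q).
C_ss = 0.714·5.34/(0.714 + 0.0756·20.0) = 3.8128/2.2260 = 1.7128 mg/L.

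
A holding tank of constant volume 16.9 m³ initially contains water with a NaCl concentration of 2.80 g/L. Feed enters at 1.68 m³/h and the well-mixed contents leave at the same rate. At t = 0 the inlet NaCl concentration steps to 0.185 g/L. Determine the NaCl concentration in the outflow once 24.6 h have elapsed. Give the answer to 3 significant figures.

0.412 g/L

Accumulation = in − out for the solute gives V dC/dt = Q(C_in − C).
Time constant τ = V/Q = 16.9/1.68 = 10.060 h.
Integrating: C(t) = C_in + (C₀ − C_in) e^(−t/τ).
C(24.6) = 0.185 + (2.80 − 0.185)·e^(−24.6/10.060) = 0.185 + (2.6150)·0.086688 = 0.41169 g/L.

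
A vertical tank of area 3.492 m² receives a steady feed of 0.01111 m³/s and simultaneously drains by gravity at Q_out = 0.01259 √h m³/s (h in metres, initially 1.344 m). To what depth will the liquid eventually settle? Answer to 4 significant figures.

Volume balance on the tank: A dh/dt = Q_in − 0.01259 √h. At steady state dh/dt = 0:
Q_in = 0.01259 √h_ss ⇒ √h_ss = 0.01111/0.01259 = 0.882446.
h_ss = 0.882446² = 0.778712 m. (Since h₀ = 1.344 m > h_ss, the level will fall toward this value.)

0.7787 m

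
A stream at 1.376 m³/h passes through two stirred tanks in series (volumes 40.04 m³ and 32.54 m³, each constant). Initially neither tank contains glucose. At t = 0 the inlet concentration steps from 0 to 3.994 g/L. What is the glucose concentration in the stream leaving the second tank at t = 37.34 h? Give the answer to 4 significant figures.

Species balance on tank i: dCᵢ/dt = (Cᵢ₋₁ − Cᵢ)/τᵢ with τᵢ = Vᵢ/Q.
τ₁ = 40.04/1.376 = 29.0988 h; τ₂ = 32.54/1.376 = 23.6483 h.
Tank 1: C₁ = C_in(1 − e^(−t/τ₁)). Tank 2 (τ₁ ≠ τ₂): C₂ = C_in[1 − (τ₁ e^(−t/τ₁) − τ₂ e^(−t/τ₂))/(τ₁ − τ₂)].
At t = 37.34: e^(−t/τ₁) = 0.277145, e^(−t/τ₂) = 0.206186.
C₂ = 3.994·[1 − (29.0988·0.277145 − 23.6483·0.206186)/(5.45058)] = 3.994·0.414987 = 1.65746 g/L.

1.657 g/L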